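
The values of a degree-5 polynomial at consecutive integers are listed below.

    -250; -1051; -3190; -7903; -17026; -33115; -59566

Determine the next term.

First differences: -801, -2139, -4713, -9123, -16089, -26451
Second differences: -1338, -2574, -4410, -6966, -10362
Third differences: -1236, -1836, -2556, -3396
Fourth differences: -600, -720, -840
Fifth differences: -120, -120
The fifth differences are constant (-120).
-840 − 120 = -960;  -3396 − 960 = -4356;  -10362 − 4356 = -14718;  -26451 − 14718 = -41169;  -59566 − 41169 = -100735

-100735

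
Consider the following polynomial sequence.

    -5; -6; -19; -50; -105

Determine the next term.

-190

First differences: -1, -13, -31, -55
Second differences: -12, -18, -24
Third differences: -6, -6
Third differences constant at -6.
-24 − 6 = -30;  -55 − 30 = -85;  -105 − 85 = -190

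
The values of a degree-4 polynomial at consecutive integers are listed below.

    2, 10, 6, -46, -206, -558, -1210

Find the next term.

8, -4, -52, -160, -352, -652
-12, -48, -108, -192, -300
-36, -60, -84, -108
-24, -24, -24
The fourth differences are constant (-24).
-108 − 24 = -132;  -300 − 132 = -432;  -652 − 432 = -1084;  -1210 − 1084 = -2294

-2294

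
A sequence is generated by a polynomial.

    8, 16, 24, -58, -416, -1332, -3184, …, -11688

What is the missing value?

-6446

Using the first 7 terms:
First differences: 8, 8, -82, -358, -916, -1852
Second differences: 0, -90, -276, -558, -936
Third differences: -90, -186, -282, -378
Fourth differences: -96, -96, -96
Constant fourth difference = -96.
Extend forward: -378 − 96 = -474;  -936 − 474 = -1410;  -1852 − 1410 = -3262;  -3184 − 3262 = -6446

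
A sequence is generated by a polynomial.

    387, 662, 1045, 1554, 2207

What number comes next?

3022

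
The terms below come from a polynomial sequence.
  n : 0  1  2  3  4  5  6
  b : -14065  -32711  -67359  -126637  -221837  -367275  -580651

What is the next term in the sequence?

-883409

First differences: -18646, -34648, -59278, -95200, -145438, -213376
Second differences: -16002, -24630, -35922, -50238, -67938
Third differences: -8628, -11292, -14316, -17700
Fourth differences: -2664, -3024, -3384
Fifth differences: -360, -360
The fifth differences are constant (-360).
-3384 − 360 = -3744;  -17700 − 3744 = -21444;  -67938 − 21444 = -89382;  -213376 − 89382 = -302758;  -580651 − 302758 = -883409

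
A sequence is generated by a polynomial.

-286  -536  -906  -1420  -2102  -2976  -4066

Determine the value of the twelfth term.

-13596

Δ: -250  -370  -514  -682  -874  -1090
Δ²: -120  -144  -168  -192  -216
Δ³: -24  -24  -24  -24
The third differences are constant (-24).
-216 − 24 = -240;  -1090 − 240 = -1330;  -4066 − 1330 = -5396
-240 − 24 = -264;  -1330 − 264 = -1594;  -5396 − 1594 = -6990
-264 − 24 = -288;  -1594 − 288 = -1882;  -6990 − 1882 = -8872
-288 − 24 = -312;  -1882 − 312 = -2194;  -8872 − 2194 = -11066
-312 − 24 = -336;  -2194 − 336 = -2530;  -11066 − 2530 = -13596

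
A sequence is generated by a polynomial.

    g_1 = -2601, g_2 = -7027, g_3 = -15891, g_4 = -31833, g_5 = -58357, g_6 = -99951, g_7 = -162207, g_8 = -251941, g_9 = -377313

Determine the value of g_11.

-775051

-4426, -8864, -15942, -26524, -41594, -62256, -89734, -125372
-4438, -7078, -10582, -15070, -20662, -27478, -35638
-2640, -3504, -4488, -5592, -6816, -8160
-864, -984, -1104, -1224, -1344
-120, -120, -120, -120
Constant fifth difference = -120, so extend:
-1344 − 120 = -1464;  -8160 − 1464 = -9624;  -35638 − 9624 = -45262;  -125372 − 45262 = -170634;  -377313 − 170634 = -547947
-1464 − 120 = -1584;  -9624 − 1584 = -11208;  -45262 − 11208 = -56470;  -170634 − 56470 = -227104;  -547947 − 227104 = -775051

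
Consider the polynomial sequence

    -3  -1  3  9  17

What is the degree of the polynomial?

Δ: 2, 4, 6, 8
Δ²: 2, 2, 2
The second differences are constant, so the polynomial has degree 2.

2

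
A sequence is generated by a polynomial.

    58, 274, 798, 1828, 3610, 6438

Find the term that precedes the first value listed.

0

Δ: 216  524  1030  1782  2828
Δ²: 308  506  752  1046
Δ³: 198  246  294
Δ⁴: 48  48
The fourth differences are constant at 48.
Work back: 198 − 48 = 150;  308 − 150 = 158;  216 − 158 = 58;  58 − 58 = 0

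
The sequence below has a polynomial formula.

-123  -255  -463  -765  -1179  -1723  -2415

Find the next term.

D1: -132, -208, -302, -414, -544, -692
D2: -76, -94, -112, -130, -148
D3: -18, -18, -18, -18
Constant third difference = -18, so extend:
-148 − 18 = -166;  -692 − 166 = -858;  -2415 − 858 = -3273

-3273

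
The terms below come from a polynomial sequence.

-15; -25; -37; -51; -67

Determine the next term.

-10, -12, -14, -16
-2, -2, -2
Second differences constant at -2.
-16 − 2 = -18;  -67 − 18 = -85

-85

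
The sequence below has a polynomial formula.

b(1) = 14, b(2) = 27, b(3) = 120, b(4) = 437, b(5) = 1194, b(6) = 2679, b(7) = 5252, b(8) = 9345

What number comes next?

D1: 13  93  317  757  1485  2573  4093
D2: 80  224  440  728  1088  1520
D3: 144  216  288  360  432
D4: 72  72  72  72
Fourth differences constant at 72.
432 + 72 = 504;  1520 + 504 = 2024;  4093 + 2024 = 6117;  9345 + 6117 = 15462

15462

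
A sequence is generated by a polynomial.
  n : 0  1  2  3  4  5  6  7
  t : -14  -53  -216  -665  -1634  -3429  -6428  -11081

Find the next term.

Δ: -39 , -163 , -449 , -969 , -1795 , -2999 , -4653
Δ²: -124 , -286 , -520 , -826 , -1204 , -1654
Δ³: -162 , -234 , -306 , -378 , -450
Δ⁴: -72 , -72 , -72 , -72
Constant fourth difference = -72, so extend:
-450 − 72 = -522;  -1654 − 522 = -2176;  -4653 − 2176 = -6829;  -11081 − 6829 = -17910

-17910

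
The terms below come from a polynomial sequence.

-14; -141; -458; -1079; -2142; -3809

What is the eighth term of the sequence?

-9723

First differences: -127, -317, -621, -1063, -1667
Second differences: -190, -304, -442, -604
Third differences: -114, -138, -162
Fourth differences: -24, -24
Fourth differences constant at -24.
-162 − 24 = -186;  -604 − 186 = -790;  -1667 − 790 = -2457;  -3809 − 2457 = -6266
-186 − 24 = -210;  -790 − 210 = -1000;  -2457 − 1000 = -3457;  -6266 − 3457 = -9723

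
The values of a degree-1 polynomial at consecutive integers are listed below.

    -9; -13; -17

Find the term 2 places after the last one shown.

-25

D1: -4, -4
First differences constant at -4.
-17 − 4 = -21
-21 − 4 = -25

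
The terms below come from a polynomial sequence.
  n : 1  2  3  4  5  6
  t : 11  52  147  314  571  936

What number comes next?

1427

41, 95, 167, 257, 365
54, 72, 90, 108
18, 18, 18
Constant third difference = 18, so extend:
108 + 18 = 126;  365 + 126 = 491;  936 + 491 = 1427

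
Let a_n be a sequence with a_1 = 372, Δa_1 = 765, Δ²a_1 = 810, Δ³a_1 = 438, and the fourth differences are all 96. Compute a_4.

Build the table forward from the leading diagonal:
Δ⁴: 96  96  96  96
Δ³: 438  534  630  726
Δ²: 810  1248  1782  2412
Δ: 765  1575  2823  4605
a: 372  1137  2712  5535

5535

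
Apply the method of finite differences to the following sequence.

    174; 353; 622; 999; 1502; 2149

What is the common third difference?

First differences: 179, 269, 377, 503, 647
Second differences: 90, 108, 126, 144
Third differences: 18, 18, 18

18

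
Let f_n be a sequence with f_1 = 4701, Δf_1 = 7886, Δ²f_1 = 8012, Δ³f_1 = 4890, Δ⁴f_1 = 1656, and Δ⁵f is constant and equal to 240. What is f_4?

57285

Build the table forward from the leading diagonal:
Fifth differences: 240  240  240  240
Fourth differences: 1656  1896  2136  2376
Third differences: 4890  6546  8442  10578
Second differences: 8012  12902  19448  27890
First differences: 7886  15898  28800  48248
f: 4701  12587  28485  57285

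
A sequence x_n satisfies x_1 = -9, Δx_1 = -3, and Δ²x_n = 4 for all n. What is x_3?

Build the table forward from the leading diagonal:
Δ²: 4, 4, 4
Δ: -3, 1, 5
x: -9, -12, -11

-11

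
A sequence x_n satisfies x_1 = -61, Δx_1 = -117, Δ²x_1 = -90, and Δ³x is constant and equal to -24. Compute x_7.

Build the table forward from the leading diagonal:
Third differences: -24, -24, -24, -24, -24, -24, -24
Second differences: -90, -114, -138, -162, -186, -210, -234
First differences: -117, -207, -321, -459, -621, -807, -1017
x: -61, -178, -385, -706, -1165, -1786, -2593

-2593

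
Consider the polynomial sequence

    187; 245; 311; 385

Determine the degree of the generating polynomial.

2

Δ: 58, 66, 74
Δ²: 8, 8
The second differences are constant, so the polynomial has degree 2.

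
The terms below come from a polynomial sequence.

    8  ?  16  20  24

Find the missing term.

12

Using the last 3 terms:
Δ: 4, 4
Constant first difference = 4.
Extend backward: 16 − 4 = 12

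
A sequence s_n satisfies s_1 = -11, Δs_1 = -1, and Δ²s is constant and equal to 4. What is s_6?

24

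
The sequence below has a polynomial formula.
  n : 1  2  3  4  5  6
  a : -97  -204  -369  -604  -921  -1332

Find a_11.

-107  -165  -235  -317  -411
-58  -70  -82  -94
-12  -12  -12
Constant third difference = -12, so extend:
-94 − 12 = -106;  -411 − 106 = -517;  -1332 − 517 = -1849
-106 − 12 = -118;  -517 − 118 = -635;  -1849 − 635 = -2484
-118 − 12 = -130;  -635 − 130 = -765;  -2484 − 765 = -3249
-130 − 12 = -142;  -765 − 142 = -907;  -3249 − 907 = -4156
-142 − 12 = -154;  -907 − 154 = -1061;  -4156 − 1061 = -5217

-5217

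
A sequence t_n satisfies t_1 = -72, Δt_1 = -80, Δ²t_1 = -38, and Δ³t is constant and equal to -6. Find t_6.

Build the table forward from the leading diagonal:
Δ³: -6, -6, -6, -6, -6, -6
Δ²: -38, -44, -50, -56, -62, -68
Δ: -80, -118, -162, -212, -268, -330
t: -72, -152, -270, -432, -644, -912

-912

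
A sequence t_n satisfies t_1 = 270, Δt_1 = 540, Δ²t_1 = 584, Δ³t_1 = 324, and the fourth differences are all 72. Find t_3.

1934

Build the table forward from the leading diagonal:
Fourth differences: 72  72  72
Third differences: 324  396  468
Second differences: 584  908  1304
First differences: 540  1124  2032
t: 270  810  1934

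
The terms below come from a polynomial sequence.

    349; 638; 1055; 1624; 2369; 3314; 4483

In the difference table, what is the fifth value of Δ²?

224

D1: 289, 417, 569, 745, 945, 1169
D2: 128, 152, 176, 200, 224
D3: 24, 24, 24, 24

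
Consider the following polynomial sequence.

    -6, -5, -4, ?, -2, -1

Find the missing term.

Using the first 3 terms:
First differences: 1, 1
Constant first difference = 1.
Extend forward: -4 + 1 = -3

-3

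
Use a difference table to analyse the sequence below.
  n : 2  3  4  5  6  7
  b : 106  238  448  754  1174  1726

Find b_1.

Δ: 132, 210, 306, 420, 552
Δ²: 78, 96, 114, 132
Δ³: 18, 18, 18
The third differences are constant at 18.
Work back: 78 − 18 = 60;  132 − 60 = 72;  106 − 72 = 34

34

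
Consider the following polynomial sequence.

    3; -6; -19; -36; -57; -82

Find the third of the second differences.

First differences: -9, -13, -17, -21, -25
Second differences: -4, -4, -4, -4

-4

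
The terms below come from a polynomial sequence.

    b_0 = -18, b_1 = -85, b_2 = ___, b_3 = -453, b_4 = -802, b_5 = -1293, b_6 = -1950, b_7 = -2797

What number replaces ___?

Using the last 5 terms:
Δ: -349, -491, -657, -847
Δ²: -142, -166, -190
Δ³: -24, -24
Constant third difference = -24.
Extend backward: -142 + 24 = -118;  -349 + 118 = -231;  -453 + 231 = -222

-222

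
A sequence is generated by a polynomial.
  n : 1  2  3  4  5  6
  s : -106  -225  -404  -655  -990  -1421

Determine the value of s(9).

D1: -119 , -179 , -251 , -335 , -431
D2: -60 , -72 , -84 , -96
D3: -12 , -12 , -12
Constant third difference = -12, so extend:
-96 − 12 = -108;  -431 − 108 = -539;  -1421 − 539 = -1960
-108 − 12 = -120;  -539 − 120 = -659;  -1960 − 659 = -2619
-120 − 12 = -132;  -659 − 132 = -791;  -2619 − 791 = -3410

-3410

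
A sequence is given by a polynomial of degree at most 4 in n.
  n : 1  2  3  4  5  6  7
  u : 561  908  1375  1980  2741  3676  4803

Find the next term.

6140

First differences: 347  467  605  761  935  1127
Second differences: 120  138  156  174  192
Third differences: 18  18  18  18
The third differences are constant (18).
192 + 18 = 210;  1127 + 210 = 1337;  4803 + 1337 = 6140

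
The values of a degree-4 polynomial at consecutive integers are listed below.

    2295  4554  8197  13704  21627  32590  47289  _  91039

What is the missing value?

66492

Using the first 7 terms:
First differences: 2259, 3643, 5507, 7923, 10963, 14699
Second differences: 1384, 1864, 2416, 3040, 3736
Third differences: 480, 552, 624, 696
Fourth differences: 72, 72, 72
Constant fourth difference = 72.
Extend forward: 696 + 72 = 768;  3736 + 768 = 4504;  14699 + 4504 = 19203;  47289 + 19203 = 66492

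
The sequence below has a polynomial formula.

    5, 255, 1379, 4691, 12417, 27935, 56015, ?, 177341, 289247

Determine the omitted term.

103059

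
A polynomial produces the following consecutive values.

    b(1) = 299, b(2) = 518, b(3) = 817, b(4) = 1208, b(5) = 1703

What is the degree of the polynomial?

D1: 219, 299, 391, 495
D2: 80, 92, 104
D3: 12, 12
The third differences are constant, so the polynomial has degree 3.

3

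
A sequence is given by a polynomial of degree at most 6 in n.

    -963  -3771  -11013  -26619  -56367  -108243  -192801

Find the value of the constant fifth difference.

Δ: -2808, -7242, -15606, -29748, -51876, -84558
Δ²: -4434, -8364, -14142, -22128, -32682
Δ³: -3930, -5778, -7986, -10554
Δ⁴: -1848, -2208, -2568
Δ⁵: -360, -360

-360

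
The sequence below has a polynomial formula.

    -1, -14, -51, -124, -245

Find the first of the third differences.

Δ: -13, -37, -73, -121
Δ²: -24, -36, -48
Δ³: -12, -12

-12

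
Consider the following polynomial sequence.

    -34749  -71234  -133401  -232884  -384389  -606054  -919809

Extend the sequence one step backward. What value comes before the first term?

-15024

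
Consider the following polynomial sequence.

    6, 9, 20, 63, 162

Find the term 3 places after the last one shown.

Δ: 3, 11, 43, 99
Δ²: 8, 32, 56
Δ³: 24, 24
Constant third difference = 24, so extend:
56 + 24 = 80;  99 + 80 = 179;  162 + 179 = 341
80 + 24 = 104;  179 + 104 = 283;  341 + 283 = 624
104 + 24 = 128;  283 + 128 = 411;  624 + 411 = 1035

1035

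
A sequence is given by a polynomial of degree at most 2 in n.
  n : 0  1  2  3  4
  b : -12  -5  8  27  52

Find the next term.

D1: 7  13  19  25
D2: 6  6  6
The second differences are constant (6).
25 + 6 = 31;  52 + 31 = 83

83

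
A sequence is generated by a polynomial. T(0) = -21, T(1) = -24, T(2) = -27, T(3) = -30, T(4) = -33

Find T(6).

-39

D1: -3, -3, -3, -3
First differences constant at -3.
-33 − 3 = -36
-36 − 3 = -39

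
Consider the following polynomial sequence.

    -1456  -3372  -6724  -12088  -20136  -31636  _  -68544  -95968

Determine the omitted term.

-47452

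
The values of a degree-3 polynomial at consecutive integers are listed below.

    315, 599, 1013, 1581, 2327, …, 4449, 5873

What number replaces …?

3275

Using the first 5 terms:
Δ: 284  414  568  746
Δ²: 130  154  178
Δ³: 24  24
Constant third difference = 24.
Extend forward: 178 + 24 = 202;  746 + 202 = 948;  2327 + 948 = 3275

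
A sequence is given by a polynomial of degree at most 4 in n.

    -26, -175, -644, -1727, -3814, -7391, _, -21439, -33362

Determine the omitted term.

-13040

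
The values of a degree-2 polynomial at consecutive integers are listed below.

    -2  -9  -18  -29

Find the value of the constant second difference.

D1: -7, -9, -11
D2: -2, -2

-2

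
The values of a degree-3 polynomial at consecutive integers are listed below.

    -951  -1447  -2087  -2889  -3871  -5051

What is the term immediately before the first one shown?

-581

-496  -640  -802  -982  -1180
-144  -162  -180  -198
-18  -18  -18
The third differences are constant at -18.
Work back: -144 + 18 = -126;  -496 + 126 = -370;  -951 + 370 = -581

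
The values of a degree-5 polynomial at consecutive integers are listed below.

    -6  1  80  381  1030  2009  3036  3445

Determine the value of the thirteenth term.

D1: 7, 79, 301, 649, 979, 1027, 409
D2: 72, 222, 348, 330, 48, -618
D3: 150, 126, -18, -282, -666
D4: -24, -144, -264, -384
D5: -120, -120, -120
Fifth differences constant at -120.
-384 − 120 = -504;  -666 − 504 = -1170;  -618 − 1170 = -1788;  409 − 1788 = -1379;  3445 − 1379 = 2066
-504 − 120 = -624;  -1170 − 624 = -1794;  -1788 − 1794 = -3582;  -1379 − 3582 = -4961;  2066 − 4961 = -2895
-624 − 120 = -744;  -1794 − 744 = -2538;  -3582 − 2538 = -6120;  -4961 − 6120 = -11081;  -2895 − 11081 = -13976
-744 − 120 = -864;  -2538 − 864 = -3402;  -6120 − 3402 = -9522;  -11081 − 9522 = -20603;  -13976 − 20603 = -34579
-864 − 120 = -984;  -3402 − 984 = -4386;  -9522 − 4386 = -13908;  -20603 − 13908 = -34511;  -34579 − 34511 = -69090

-69090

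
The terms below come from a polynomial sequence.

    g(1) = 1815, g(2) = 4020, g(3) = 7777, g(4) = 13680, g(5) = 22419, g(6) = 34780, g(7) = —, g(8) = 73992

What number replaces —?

51645

Using the first 6 terms:
Δ: 2205, 3757, 5903, 8739, 12361
Δ²: 1552, 2146, 2836, 3622
Δ³: 594, 690, 786
Δ⁴: 96, 96
Constant fourth difference = 96.
Extend forward: 786 + 96 = 882;  3622 + 882 = 4504;  12361 + 4504 = 16865;  34780 + 16865 = 51645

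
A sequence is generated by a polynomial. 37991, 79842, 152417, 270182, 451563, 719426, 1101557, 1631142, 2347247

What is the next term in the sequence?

Δ: 41851, 72575, 117765, 181381, 267863, 382131, 529585, 716105
Δ²: 30724, 45190, 63616, 86482, 114268, 147454, 186520
Δ³: 14466, 18426, 22866, 27786, 33186, 39066
Δ⁴: 3960, 4440, 4920, 5400, 5880
Δ⁵: 480, 480, 480, 480
The fifth differences are constant (480).
5880 + 480 = 6360;  39066 + 6360 = 45426;  186520 + 45426 = 231946;  716105 + 231946 = 948051;  2347247 + 948051 = 3295298

3295298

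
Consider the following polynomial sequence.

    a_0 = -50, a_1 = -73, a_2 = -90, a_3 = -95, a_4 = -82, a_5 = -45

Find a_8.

First differences: -23, -17, -5, 13, 37
Second differences: 6, 12, 18, 24
Third differences: 6, 6, 6
Constant third difference = 6, so extend:
24 + 6 = 30;  37 + 30 = 67;  -45 + 67 = 22
30 + 6 = 36;  67 + 36 = 103;  22 + 103 = 125
36 + 6 = 42;  103 + 42 = 145;  125 + 145 = 270

270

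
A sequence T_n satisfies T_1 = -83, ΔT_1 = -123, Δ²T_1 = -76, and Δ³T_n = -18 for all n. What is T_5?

Build the table forward from the leading diagonal:
D3: -18  -18  -18  -18  -18
D2: -76  -94  -112  -130  -148
D1: -123  -199  -293  -405  -535
T: -83  -206  -405  -698  -1103

-1103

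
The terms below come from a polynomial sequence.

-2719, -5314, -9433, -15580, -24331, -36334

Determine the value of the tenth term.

-2595 , -4119 , -6147 , -8751 , -12003
-1524 , -2028 , -2604 , -3252
-504 , -576 , -648
-72 , -72
The fourth differences are constant (-72).
-648 − 72 = -720;  -3252 − 720 = -3972;  -12003 − 3972 = -15975;  -36334 − 15975 = -52309
-720 − 72 = -792;  -3972 − 792 = -4764;  -15975 − 4764 = -20739;  -52309 − 20739 = -73048
-792 − 72 = -864;  -4764 − 864 = -5628;  -20739 − 5628 = -26367;  -73048 − 26367 = -99415
-864 − 72 = -936;  -5628 − 936 = -6564;  -26367 − 6564 = -32931;  -99415 − 32931 = -132346

-132346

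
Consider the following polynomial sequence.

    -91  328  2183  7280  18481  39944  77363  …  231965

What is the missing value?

138208

Using the first 7 terms:
D1: 419, 1855, 5097, 11201, 21463, 37419
D2: 1436, 3242, 6104, 10262, 15956
D3: 1806, 2862, 4158, 5694
D4: 1056, 1296, 1536
D5: 240, 240
Constant fifth difference = 240.
Extend forward: 1536 + 240 = 1776;  5694 + 1776 = 7470;  15956 + 7470 = 23426;  37419 + 23426 = 60845;  77363 + 60845 = 138208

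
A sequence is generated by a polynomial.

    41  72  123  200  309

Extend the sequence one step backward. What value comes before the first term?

24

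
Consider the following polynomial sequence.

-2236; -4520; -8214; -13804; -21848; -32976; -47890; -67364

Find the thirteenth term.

-265264

Δ: -2284  -3694  -5590  -8044  -11128  -14914  -19474
Δ²: -1410  -1896  -2454  -3084  -3786  -4560
Δ³: -486  -558  -630  -702  -774
Δ⁴: -72  -72  -72  -72
The fourth differences are constant (-72).
-774 − 72 = -846;  -4560 − 846 = -5406;  -19474 − 5406 = -24880;  -67364 − 24880 = -92244
-846 − 72 = -918;  -5406 − 918 = -6324;  -24880 − 6324 = -31204;  -92244 − 31204 = -123448
-918 − 72 = -990;  -6324 − 990 = -7314;  -31204 − 7314 = -38518;  -123448 − 38518 = -161966
-990 − 72 = -1062;  -7314 − 1062 = -8376;  -38518 − 8376 = -46894;  -161966 − 46894 = -208860
-1062 − 72 = -1134;  -8376 − 1134 = -9510;  -46894 − 9510 = -56404;  -208860 − 56404 = -265264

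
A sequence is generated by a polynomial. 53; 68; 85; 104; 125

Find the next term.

148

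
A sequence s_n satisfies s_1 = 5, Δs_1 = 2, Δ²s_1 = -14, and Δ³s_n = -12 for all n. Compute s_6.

-245

Build the table forward from the leading diagonal:
Third differences: -12, -12, -12, -12, -12, -12
Second differences: -14, -26, -38, -50, -62, -74
First differences: 2, -12, -38, -76, -126, -188
s: 5, 7, -5, -43, -119, -245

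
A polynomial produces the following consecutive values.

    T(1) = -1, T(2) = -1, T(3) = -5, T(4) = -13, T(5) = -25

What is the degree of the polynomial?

2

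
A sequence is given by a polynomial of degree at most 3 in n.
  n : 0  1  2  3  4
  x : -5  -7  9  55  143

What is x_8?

1155

D1: -2  16  46  88
D2: 18  30  42
D3: 12  12
The third differences are constant (12).
42 + 12 = 54;  88 + 54 = 142;  143 + 142 = 285
54 + 12 = 66;  142 + 66 = 208;  285 + 208 = 493
66 + 12 = 78;  208 + 78 = 286;  493 + 286 = 779
78 + 12 = 90;  286 + 90 = 376;  779 + 376 = 1155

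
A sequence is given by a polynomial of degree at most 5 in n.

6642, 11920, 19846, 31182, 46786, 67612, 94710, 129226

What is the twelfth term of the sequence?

367750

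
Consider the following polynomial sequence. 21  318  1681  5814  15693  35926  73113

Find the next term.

136206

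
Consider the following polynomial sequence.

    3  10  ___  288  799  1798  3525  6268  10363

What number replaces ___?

73

Using the last 6 terms:
First differences: 511  999  1727  2743  4095
Second differences: 488  728  1016  1352
Third differences: 240  288  336
Fourth differences: 48  48
Constant fourth difference = 48.
Extend backward: 240 − 48 = 192;  488 − 192 = 296;  511 − 296 = 215;  288 − 215 = 73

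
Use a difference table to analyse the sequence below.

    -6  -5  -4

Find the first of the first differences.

1

First differences: 1, 1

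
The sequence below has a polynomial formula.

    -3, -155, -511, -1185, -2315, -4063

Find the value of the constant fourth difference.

Δ: -152, -356, -674, -1130, -1748
Δ²: -204, -318, -456, -618
Δ³: -114, -138, -162
Δ⁴: -24, -24

-24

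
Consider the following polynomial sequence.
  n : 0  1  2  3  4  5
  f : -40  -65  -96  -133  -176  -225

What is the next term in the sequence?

D1: -25  -31  -37  -43  -49
D2: -6  -6  -6  -6
The second differences are constant (-6).
-49 − 6 = -55;  -225 − 55 = -280

-280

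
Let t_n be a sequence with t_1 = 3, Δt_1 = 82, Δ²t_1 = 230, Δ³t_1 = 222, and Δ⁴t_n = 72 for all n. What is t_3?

Build the table forward from the leading diagonal:
Fourth differences: 72  72  72
Third differences: 222  294  366
Second differences: 230  452  746
First differences: 82  312  764
t: 3  85  397

397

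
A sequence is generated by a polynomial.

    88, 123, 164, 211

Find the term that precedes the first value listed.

Δ: 35  41  47
Δ²: 6  6
The second differences are constant at 6.
Work back: 35 − 6 = 29;  88 − 29 = 59

59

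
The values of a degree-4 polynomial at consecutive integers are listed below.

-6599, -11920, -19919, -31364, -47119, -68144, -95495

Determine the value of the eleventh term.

-292639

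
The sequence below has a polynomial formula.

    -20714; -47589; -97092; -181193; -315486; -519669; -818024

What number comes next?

-26875 , -49503 , -84101 , -134293 , -204183 , -298355
-22628 , -34598 , -50192 , -69890 , -94172
-11970 , -15594 , -19698 , -24282
-3624 , -4104 , -4584
-480 , -480
Fifth differences constant at -480.
-4584 − 480 = -5064;  -24282 − 5064 = -29346;  -94172 − 29346 = -123518;  -298355 − 123518 = -421873;  -818024 − 421873 = -1239897

-1239897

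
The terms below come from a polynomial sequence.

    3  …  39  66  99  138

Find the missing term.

18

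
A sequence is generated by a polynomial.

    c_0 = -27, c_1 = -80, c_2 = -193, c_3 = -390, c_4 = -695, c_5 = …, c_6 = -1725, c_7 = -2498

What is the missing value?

Using the first 5 terms:
D1: -53  -113  -197  -305
D2: -60  -84  -108
D3: -24  -24
Constant third difference = -24.
Extend forward: -108 − 24 = -132;  -305 − 132 = -437;  -695 − 437 = -1132

-1132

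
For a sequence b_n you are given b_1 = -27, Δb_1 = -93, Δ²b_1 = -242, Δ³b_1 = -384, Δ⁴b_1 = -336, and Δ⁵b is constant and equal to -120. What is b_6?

-8552

Build the table forward from the leading diagonal:
Δ⁵: -120  -120  -120  -120  -120  -120
Δ⁴: -336  -456  -576  -696  -816  -936
Δ³: -384  -720  -1176  -1752  -2448  -3264
Δ²: -242  -626  -1346  -2522  -4274  -6722
Δ: -93  -335  -961  -2307  -4829  -9103
b: -27  -120  -455  -1416  -3723  -8552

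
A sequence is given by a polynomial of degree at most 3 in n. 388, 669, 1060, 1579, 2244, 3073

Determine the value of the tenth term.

Δ: 281, 391, 519, 665, 829
Δ²: 110, 128, 146, 164
Δ³: 18, 18, 18
Third differences constant at 18.
164 + 18 = 182;  829 + 182 = 1011;  3073 + 1011 = 4084
182 + 18 = 200;  1011 + 200 = 1211;  4084 + 1211 = 5295
200 + 18 = 218;  1211 + 218 = 1429;  5295 + 1429 = 6724
218 + 18 = 236;  1429 + 236 = 1665;  6724 + 1665 = 8389

8389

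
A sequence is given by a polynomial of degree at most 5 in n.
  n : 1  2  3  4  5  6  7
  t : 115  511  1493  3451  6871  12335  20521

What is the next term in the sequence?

D1: 396 , 982 , 1958 , 3420 , 5464 , 8186
D2: 586 , 976 , 1462 , 2044 , 2722
D3: 390 , 486 , 582 , 678
D4: 96 , 96 , 96
The fourth differences are constant (96).
678 + 96 = 774;  2722 + 774 = 3496;  8186 + 3496 = 11682;  20521 + 11682 = 32203

32203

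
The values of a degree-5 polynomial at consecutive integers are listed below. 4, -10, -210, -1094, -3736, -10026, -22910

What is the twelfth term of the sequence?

D1: -14, -200, -884, -2642, -6290, -12884
D2: -186, -684, -1758, -3648, -6594
D3: -498, -1074, -1890, -2946
D4: -576, -816, -1056
D5: -240, -240
Fifth differences constant at -240.
-1056 − 240 = -1296;  -2946 − 1296 = -4242;  -6594 − 4242 = -10836;  -12884 − 10836 = -23720;  -22910 − 23720 = -46630
-1296 − 240 = -1536;  -4242 − 1536 = -5778;  -10836 − 5778 = -16614;  -23720 − 16614 = -40334;  -46630 − 40334 = -86964
-1536 − 240 = -1776;  -5778 − 1776 = -7554;  -16614 − 7554 = -24168;  -40334 − 24168 = -64502;  -86964 − 64502 = -151466
-1776 − 240 = -2016;  -7554 − 2016 = -9570;  -24168 − 9570 = -33738;  -64502 − 33738 = -98240;  -151466 − 98240 = -249706
-2016 − 240 = -2256;  -9570 − 2256 = -11826;  -33738 − 11826 = -45564;  -98240 − 45564 = -143804;  -249706 − 143804 = -393510

-393510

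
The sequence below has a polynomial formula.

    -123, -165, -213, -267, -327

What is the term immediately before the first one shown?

-87

-42  -48  -54  -60
-6  -6  -6
The second differences are constant at -6.
Work back: -42 + 6 = -36;  -123 + 36 = -87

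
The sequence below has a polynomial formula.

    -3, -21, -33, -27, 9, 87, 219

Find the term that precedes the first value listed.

9

Δ: -18  -12  6  36  78  132
Δ²: 6  18  30  42  54
Δ³: 12  12  12  12
The third differences are constant at 12.
Work back: 6 − 12 = -6;  -18 + 6 = -12;  -3 + 12 = 9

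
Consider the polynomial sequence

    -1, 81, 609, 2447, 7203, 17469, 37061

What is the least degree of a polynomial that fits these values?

5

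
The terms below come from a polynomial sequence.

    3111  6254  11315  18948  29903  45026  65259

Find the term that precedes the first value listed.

Δ: 3143, 5061, 7633, 10955, 15123, 20233
Δ²: 1918, 2572, 3322, 4168, 5110
Δ³: 654, 750, 846, 942
Δ⁴: 96, 96, 96
The fourth differences are constant at 96.
Work back: 654 − 96 = 558;  1918 − 558 = 1360;  3143 − 1360 = 1783;  3111 − 1783 = 1328

1328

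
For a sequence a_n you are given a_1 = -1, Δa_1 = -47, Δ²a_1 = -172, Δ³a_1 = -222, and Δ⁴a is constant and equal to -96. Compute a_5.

-2205

Build the table forward from the leading diagonal:
Δ⁴: -96  -96  -96  -96  -96
Δ³: -222  -318  -414  -510  -606
Δ²: -172  -394  -712  -1126  -1636
Δ: -47  -219  -613  -1325  -2451
a: -1  -48  -267  -880  -2205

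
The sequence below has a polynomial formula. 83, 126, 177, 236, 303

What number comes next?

43  51  59  67
8  8  8
The second differences are constant (8).
67 + 8 = 75;  303 + 75 = 378

378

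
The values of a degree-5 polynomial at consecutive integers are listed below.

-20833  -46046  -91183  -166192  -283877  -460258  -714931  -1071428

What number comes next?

-1557577

D1: -25213  -45137  -75009  -117685  -176381  -254673  -356497
D2: -19924  -29872  -42676  -58696  -78292  -101824
D3: -9948  -12804  -16020  -19596  -23532
D4: -2856  -3216  -3576  -3936
D5: -360  -360  -360
The fifth differences are constant (-360).
-3936 − 360 = -4296;  -23532 − 4296 = -27828;  -101824 − 27828 = -129652;  -356497 − 129652 = -486149;  -1071428 − 486149 = -1557577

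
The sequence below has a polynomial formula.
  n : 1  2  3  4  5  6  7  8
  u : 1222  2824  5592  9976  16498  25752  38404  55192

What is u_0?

408

1602, 2768, 4384, 6522, 9254, 12652, 16788
1166, 1616, 2138, 2732, 3398, 4136
450, 522, 594, 666, 738
72, 72, 72, 72
The fourth differences are constant at 72.
Work back: 450 − 72 = 378;  1166 − 378 = 788;  1602 − 788 = 814;  1222 − 814 = 408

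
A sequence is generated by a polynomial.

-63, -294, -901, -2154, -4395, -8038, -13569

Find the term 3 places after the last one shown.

-47430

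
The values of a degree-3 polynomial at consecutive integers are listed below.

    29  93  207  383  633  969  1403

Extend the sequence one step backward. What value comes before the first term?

3

64, 114, 176, 250, 336, 434
50, 62, 74, 86, 98
12, 12, 12, 12
The third differences are constant at 12.
Work back: 50 − 12 = 38;  64 − 38 = 26;  29 − 26 = 3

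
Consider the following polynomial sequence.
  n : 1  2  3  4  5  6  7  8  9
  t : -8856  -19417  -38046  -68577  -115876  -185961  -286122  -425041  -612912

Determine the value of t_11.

Δ: -10561  -18629  -30531  -47299  -70085  -100161  -138919  -187871
Δ²: -8068  -11902  -16768  -22786  -30076  -38758  -48952
Δ³: -3834  -4866  -6018  -7290  -8682  -10194
Δ⁴: -1032  -1152  -1272  -1392  -1512
Δ⁵: -120  -120  -120  -120
Constant fifth difference = -120, so extend:
-1512 − 120 = -1632;  -10194 − 1632 = -11826;  -48952 − 11826 = -60778;  -187871 − 60778 = -248649;  -612912 − 248649 = -861561
-1632 − 120 = -1752;  -11826 − 1752 = -13578;  -60778 − 13578 = -74356;  -248649 − 74356 = -323005;  -861561 − 323005 = -1184566

-1184566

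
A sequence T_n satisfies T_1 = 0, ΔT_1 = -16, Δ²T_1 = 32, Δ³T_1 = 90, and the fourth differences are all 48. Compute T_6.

Build the table forward from the leading diagonal:
D4: 48, 48, 48, 48, 48, 48
D3: 90, 138, 186, 234, 282, 330
D2: 32, 122, 260, 446, 680, 962
D1: -16, 16, 138, 398, 844, 1524
T: 0, -16, 0, 138, 536, 1380

1380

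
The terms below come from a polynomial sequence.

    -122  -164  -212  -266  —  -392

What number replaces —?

-326

Using the first 4 terms:
First differences: -42, -48, -54
Second differences: -6, -6
Constant second difference = -6.
Extend forward: -54 − 6 = -60;  -266 − 60 = -326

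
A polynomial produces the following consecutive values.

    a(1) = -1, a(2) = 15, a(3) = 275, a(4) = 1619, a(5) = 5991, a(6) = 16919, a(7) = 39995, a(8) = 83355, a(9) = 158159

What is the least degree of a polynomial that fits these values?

5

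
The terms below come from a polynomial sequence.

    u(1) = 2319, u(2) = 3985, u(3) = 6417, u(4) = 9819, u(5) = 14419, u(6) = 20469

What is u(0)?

D1: 1666  2432  3402  4600  6050
D2: 766  970  1198  1450
D3: 204  228  252
D4: 24  24
The fourth differences are constant at 24.
Work back: 204 − 24 = 180;  766 − 180 = 586;  1666 − 586 = 1080;  2319 − 1080 = 1239

1239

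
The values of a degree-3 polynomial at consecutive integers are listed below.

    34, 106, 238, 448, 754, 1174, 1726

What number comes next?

2428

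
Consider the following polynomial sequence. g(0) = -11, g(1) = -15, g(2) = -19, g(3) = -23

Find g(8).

-43

D1: -4, -4, -4
Constant first difference = -4, so extend:
-23 − 4 = -27
-27 − 4 = -31
-31 − 4 = -35
-35 − 4 = -39
-39 − 4 = -43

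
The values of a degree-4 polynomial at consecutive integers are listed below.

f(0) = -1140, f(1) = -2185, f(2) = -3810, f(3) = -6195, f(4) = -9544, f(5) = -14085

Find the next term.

-20070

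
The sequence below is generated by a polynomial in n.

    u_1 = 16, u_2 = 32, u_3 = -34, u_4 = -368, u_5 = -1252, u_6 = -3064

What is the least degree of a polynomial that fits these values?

4

D1: 16, -66, -334, -884, -1812
D2: -82, -268, -550, -928
D3: -186, -282, -378
D4: -96, -96
The fourth differences are constant, so the polynomial has degree 4.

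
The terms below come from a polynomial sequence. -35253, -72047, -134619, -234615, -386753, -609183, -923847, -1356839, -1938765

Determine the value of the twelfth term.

-4959447

-36794 , -62572 , -99996 , -152138 , -222430 , -314664 , -432992 , -581926
-25778 , -37424 , -52142 , -70292 , -92234 , -118328 , -148934
-11646 , -14718 , -18150 , -21942 , -26094 , -30606
-3072 , -3432 , -3792 , -4152 , -4512
-360 , -360 , -360 , -360
Fifth differences constant at -360.
-4512 − 360 = -4872;  -30606 − 4872 = -35478;  -148934 − 35478 = -184412;  -581926 − 184412 = -766338;  -1938765 − 766338 = -2705103
-4872 − 360 = -5232;  -35478 − 5232 = -40710;  -184412 − 40710 = -225122;  -766338 − 225122 = -991460;  -2705103 − 991460 = -3696563
-5232 − 360 = -5592;  -40710 − 5592 = -46302;  -225122 − 46302 = -271424;  -991460 − 271424 = -1262884;  -3696563 − 1262884 = -4959447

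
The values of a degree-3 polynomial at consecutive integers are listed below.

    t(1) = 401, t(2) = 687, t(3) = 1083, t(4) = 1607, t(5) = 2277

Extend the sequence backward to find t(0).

207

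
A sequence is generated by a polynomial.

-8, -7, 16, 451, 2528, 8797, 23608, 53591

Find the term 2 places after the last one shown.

199873

Δ: 1, 23, 435, 2077, 6269, 14811, 29983
Δ²: 22, 412, 1642, 4192, 8542, 15172
Δ³: 390, 1230, 2550, 4350, 6630
Δ⁴: 840, 1320, 1800, 2280
Δ⁵: 480, 480, 480
The fifth differences are constant (480).
2280 + 480 = 2760;  6630 + 2760 = 9390;  15172 + 9390 = 24562;  29983 + 24562 = 54545;  53591 + 54545 = 108136
2760 + 480 = 3240;  9390 + 3240 = 12630;  24562 + 12630 = 37192;  54545 + 37192 = 91737;  108136 + 91737 = 199873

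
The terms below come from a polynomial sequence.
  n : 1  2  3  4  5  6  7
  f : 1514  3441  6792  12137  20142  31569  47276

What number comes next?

1927  3351  5345  8005  11427  15707
1424  1994  2660  3422  4280
570  666  762  858
96  96  96
Constant fourth difference = 96, so extend:
858 + 96 = 954;  4280 + 954 = 5234;  15707 + 5234 = 20941;  47276 + 20941 = 68217

68217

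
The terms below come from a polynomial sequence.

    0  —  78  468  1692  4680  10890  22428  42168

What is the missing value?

0

Using the last 7 terms:
390  1224  2988  6210  11538  19740
834  1764  3222  5328  8202
930  1458  2106  2874
528  648  768
120  120
Constant fifth difference = 120.
Extend backward: 528 − 120 = 408;  930 − 408 = 522;  834 − 522 = 312;  390 − 312 = 78;  78 − 78 = 0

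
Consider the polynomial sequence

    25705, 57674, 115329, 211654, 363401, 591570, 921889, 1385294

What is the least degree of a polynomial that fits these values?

First differences: 31969, 57655, 96325, 151747, 228169, 330319, 463405
Second differences: 25686, 38670, 55422, 76422, 102150, 133086
Third differences: 12984, 16752, 21000, 25728, 30936
Fourth differences: 3768, 4248, 4728, 5208
Fifth differences: 480, 480, 480
The fifth differences are constant, so the polynomial has degree 5.

5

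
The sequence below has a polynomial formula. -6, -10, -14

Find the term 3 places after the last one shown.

-26

-4 , -4
Constant first difference = -4, so extend:
-14 − 4 = -18
-18 − 4 = -22
-22 − 4 = -26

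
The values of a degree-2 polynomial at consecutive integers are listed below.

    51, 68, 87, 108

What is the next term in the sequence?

131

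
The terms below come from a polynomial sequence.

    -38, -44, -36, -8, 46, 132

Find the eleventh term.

D1: -6  8  28  54  86
D2: 14  20  26  32
D3: 6  6  6
Third differences constant at 6.
32 + 6 = 38;  86 + 38 = 124;  132 + 124 = 256
38 + 6 = 44;  124 + 44 = 168;  256 + 168 = 424
44 + 6 = 50;  168 + 50 = 218;  424 + 218 = 642
50 + 6 = 56;  218 + 56 = 274;  642 + 274 = 916
56 + 6 = 62;  274 + 62 = 336;  916 + 336 = 1252

1252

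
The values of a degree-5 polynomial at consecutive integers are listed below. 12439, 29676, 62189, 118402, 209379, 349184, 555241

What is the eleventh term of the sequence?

17237, 32513, 56213, 90977, 139805, 206057
15276, 23700, 34764, 48828, 66252
8424, 11064, 14064, 17424
2640, 3000, 3360
360, 360
Fifth differences constant at 360.
3360 + 360 = 3720;  17424 + 3720 = 21144;  66252 + 21144 = 87396;  206057 + 87396 = 293453;  555241 + 293453 = 848694
3720 + 360 = 4080;  21144 + 4080 = 25224;  87396 + 25224 = 112620;  293453 + 112620 = 406073;  848694 + 406073 = 1254767
4080 + 360 = 4440;  25224 + 4440 = 29664;  112620 + 29664 = 142284;  406073 + 142284 = 548357;  1254767 + 548357 = 1803124
4440 + 360 = 4800;  29664 + 4800 = 34464;  142284 + 34464 = 176748;  548357 + 176748 = 725105;  1803124 + 725105 = 2528229

2528229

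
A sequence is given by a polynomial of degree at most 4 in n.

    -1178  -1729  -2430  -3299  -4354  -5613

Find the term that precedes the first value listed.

-759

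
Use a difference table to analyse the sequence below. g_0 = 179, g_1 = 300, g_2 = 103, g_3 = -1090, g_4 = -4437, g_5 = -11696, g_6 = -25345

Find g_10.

-225321

Δ: 121, -197, -1193, -3347, -7259, -13649
Δ²: -318, -996, -2154, -3912, -6390
Δ³: -678, -1158, -1758, -2478
Δ⁴: -480, -600, -720
Δ⁵: -120, -120
The fifth differences are constant (-120).
-720 − 120 = -840;  -2478 − 840 = -3318;  -6390 − 3318 = -9708;  -13649 − 9708 = -23357;  -25345 − 23357 = -48702
-840 − 120 = -960;  -3318 − 960 = -4278;  -9708 − 4278 = -13986;  -23357 − 13986 = -37343;  -48702 − 37343 = -86045
-960 − 120 = -1080;  -4278 − 1080 = -5358;  -13986 − 5358 = -19344;  -37343 − 19344 = -56687;  -86045 − 56687 = -142732
-1080 − 120 = -1200;  -5358 − 1200 = -6558;  -19344 − 6558 = -25902;  -56687 − 25902 = -82589;  -142732 − 82589 = -225321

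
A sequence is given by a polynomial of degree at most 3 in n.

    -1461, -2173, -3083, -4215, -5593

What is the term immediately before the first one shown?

Δ: -712, -910, -1132, -1378
Δ²: -198, -222, -246
Δ³: -24, -24
The third differences are constant at -24.
Work back: -198 + 24 = -174;  -712 + 174 = -538;  -1461 + 538 = -923

-923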